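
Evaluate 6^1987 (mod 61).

7

Successive squares of 6 mod 61: 6^1≡6, 6^2≡36, 6^4≡15, 6^8≡42, 6^16≡56, 6^32≡25, 6^64≡15, 6^128≡42, 6^256≡56, 6^512≡25, 6^1024≡15.
Since 1987 = 1 + 2 + 64 + 128 + 256 + 512 + 1024 in binary, 6^1987 ≡ 6·36·15·42·56·25·15 ≡ 7 (mod 61).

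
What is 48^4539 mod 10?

Powers of 8 mod 10 repeat with period 4: 8, 4, 2, 6.
4539 leaves remainder 3 on division by 4, so 48^4539 ends in 2.

2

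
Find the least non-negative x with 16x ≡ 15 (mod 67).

16⁻¹ ≡ 21 (mod 67) because 16·21 = 336 = 5·67 + 1.
Multiplying both sides by 21: x ≡ 21·15 = 315 ≡ 47 (mod 67).
Check: 16·47 = 752 = 11·67 + 15.

47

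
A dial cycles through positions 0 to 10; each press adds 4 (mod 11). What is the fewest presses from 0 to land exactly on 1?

11 = 2·4 + 3
4 = 1·3 + 1
3 = 3·1 + 0
Back-substituting gives 4·3 ≡ 1 (mod 11).

3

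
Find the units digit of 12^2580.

The units digit of 12^n cycles with period 4: 2, 4, 8, 6, …
2580 leaves remainder 0 on division by 4, so 12^2580 ends in 6.

6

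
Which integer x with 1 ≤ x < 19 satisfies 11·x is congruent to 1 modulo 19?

11·7 = 77 = 4·19 + 1, so 11⁻¹ ≡ 7 (mod 19).

7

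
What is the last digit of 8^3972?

Powers of 8 mod 10 repeat with period 4: 8, 4, 2, 6.
3972 mod 4 = 0, so the last digit matches 8^4 = 6.

6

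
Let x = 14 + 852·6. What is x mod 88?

852·6 = 5112.
5112 = 58·88 + 8, so 5112 mod 88 = 8.
(14 + 8) mod 88 = 22.

22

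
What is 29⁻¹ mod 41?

29·17 = 493 = 12·41 + 1, so 29⁻¹ ≡ 17 (mod 41).

17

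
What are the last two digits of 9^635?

49

By repeated squaring mod 100: 9^1≡9, 9^2≡81, 9^4≡61, 9^8≡21, 9^16≡41, 9^32≡81, 9^64≡61, 9^128≡21, 9^256≡41, 9^512≡81.
Since 635 = 1 + 2 + 8 + 16 + 32 + 64 + 512 in binary, 9^635 ≡ 9·81·21·41·81·61·81 ≡ 49 (mod 100).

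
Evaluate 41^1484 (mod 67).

Successive squares of 41 mod 67: 41^1≡41, 41^2≡6, 41^4≡36, 41^8≡23, 41^16≡60, 41^32≡49, 41^64≡56, 41^128≡54, 41^256≡35, 41^512≡19, 41^1024≡26.
1484 = 4 + 8 + 64 + 128 + 256 + 1024, so 41^1484 ≡ 36·23·56·54·35·26 ≡ 49 (mod 67).

49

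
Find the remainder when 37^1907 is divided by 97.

Successive squares of 37 mod 97: 37^1≡37, 37^2≡11, 37^4≡24, 37^8≡91, 37^16≡36, 37^32≡35, 37^64≡61, 37^128≡35, 37^256≡61, 37^512≡35, 37^1024≡61.
Since 1907 = 1 + 2 + 16 + 32 + 64 + 256 + 512 + 1024 in binary, 37^1907 ≡ 37·11·36·35·61·61·35·61 ≡ 14 (mod 97).

14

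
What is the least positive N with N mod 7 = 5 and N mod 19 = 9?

47

x ≡ 5 (mod 7) gives x ∈ {5, 12, 19, 26, 33, 40, 47}.
The first of these with x mod 19 = 9 is 47.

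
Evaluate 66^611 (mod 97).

65

By repeated squaring mod 97: 66^1≡66, 66^2≡88, 66^4≡81, 66^8≡62, 66^16≡61, 66^32≡35, 66^64≡61, 66^128≡35, 66^256≡61, 66^512≡35.
Since 611 = 1 + 2 + 32 + 64 + 512 in binary, 66^611 ≡ 66·88·35·61·35 ≡ 65 (mod 97).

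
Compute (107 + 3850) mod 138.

3850 = 27·138 + 124, so 3850 mod 138 = 124.
(107 + 124) mod 138 = 93.

93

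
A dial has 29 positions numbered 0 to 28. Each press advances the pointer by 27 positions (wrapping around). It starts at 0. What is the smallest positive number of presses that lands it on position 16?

The inverse of 27 mod 29 is 14 (since 27·14 = 378 ≡ 1).
Multiplying both sides by 14: x ≡ 14·16 = 224 ≡ 21 (mod 29).
Check: 27·21 = 567 = 19·29 + 16.

21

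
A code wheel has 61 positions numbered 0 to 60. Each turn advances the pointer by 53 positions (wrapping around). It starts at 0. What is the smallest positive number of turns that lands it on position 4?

53⁻¹ ≡ 38 (mod 61) because 53·38 = 2014 = 33·61 + 1.
So x ≡ 38·4 = 152 ≡ 30 (mod 61).
Check: 53·30 = 1590 = 26·61 + 4.

30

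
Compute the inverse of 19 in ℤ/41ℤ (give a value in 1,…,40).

19·13 = 247 = 6·41 + 1, so 19⁻¹ ≡ 13 (mod 41).

13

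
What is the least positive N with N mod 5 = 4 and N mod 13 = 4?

x ≡ 4 (mod 5) gives x ∈ {4}.
The first of these with x mod 13 = 4 is 4.

4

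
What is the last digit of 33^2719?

7

Powers of 3 mod 10 repeat with period 4: 3, 9, 7, 1.
2719 leaves remainder 3 on division by 4, so 33^2719 ends in 7.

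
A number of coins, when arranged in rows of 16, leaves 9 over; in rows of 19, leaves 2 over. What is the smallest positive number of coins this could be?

249

x ≡ 9 (mod 16) gives x ∈ {9, 25, 41, 57, 73, 89, 105, 121, …}.
The first of these with x mod 19 = 2 is 249.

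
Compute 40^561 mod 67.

1

Successive squares of 40 mod 67: 40^1≡40, 40^2≡59, 40^4≡64, 40^8≡9, 40^16≡14, 40^32≡62, 40^64≡25, 40^128≡22, 40^256≡15, 40^512≡24.
Since 561 = 1 + 16 + 32 + 512 in binary, 40^561 ≡ 40·14·62·24 ≡ 1 (mod 67).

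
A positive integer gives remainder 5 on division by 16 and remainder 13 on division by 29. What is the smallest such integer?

x ≡ 5 (mod 16) gives x ∈ {5, 21, 37, 53, 69, 85, 101, 117, …}.
The first of these with x mod 29 = 13 is 245.

245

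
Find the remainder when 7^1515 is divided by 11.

10

By repeated squaring mod 11: 7^1≡7, 7^2≡5, 7^4≡3, 7^8≡9, 7^16≡4, 7^32≡5, 7^64≡3, 7^128≡9, 7^256≡4, 7^512≡5, 7^1024≡3.
Since 1515 = 1 + 2 + 8 + 32 + 64 + 128 + 256 + 1024 in binary, 7^1515 ≡ 7·5·9·5·3·9·4·3 ≡ 10 (mod 11).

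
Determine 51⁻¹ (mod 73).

63

51·63 = 3213 = 44·73 + 1, so 51⁻¹ ≡ 63 (mod 73).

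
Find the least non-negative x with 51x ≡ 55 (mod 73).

51⁻¹ ≡ 63 (mod 73) because 51·63 = 3213 = 44·73 + 1.
So x ≡ 63·55 = 3465 ≡ 34 (mod 73).

34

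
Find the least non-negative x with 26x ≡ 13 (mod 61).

The inverse of 26 mod 61 is 54 (since 26·54 = 1404 ≡ 1).
So x ≡ 54·13 = 702 ≡ 31 (mod 61).

31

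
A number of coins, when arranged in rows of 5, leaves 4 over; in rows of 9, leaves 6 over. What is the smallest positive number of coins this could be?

x ≡ 4 (mod 5) gives x ∈ {4, 9, 14, 19, 24}.
The first of these with x mod 9 = 6 is 24.

24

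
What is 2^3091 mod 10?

8

Last digits of 2^n: 2, 4, 8, 6 (period 4).
3091 leaves remainder 3 on division by 4, so 2^3091 ends in 8.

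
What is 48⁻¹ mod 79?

28

48·28 = 1344 = 17·79 + 1, so 48⁻¹ ≡ 28 (mod 79).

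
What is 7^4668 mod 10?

1

Powers of 7 mod 10 repeat with period 4: 7, 9, 3, 1.
4668 mod 4 = 0, so the last digit matches 7^4 = 1.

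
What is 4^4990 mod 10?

6

Powers of 4 mod 10 repeat with period 2: 4, 6.
4990 leaves remainder 0 on division by 2, so 4^4990 ends in 6.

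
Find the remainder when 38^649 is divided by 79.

Successive squares of 38 mod 79: 38^1≡38, 38^2≡22, 38^4≡10, 38^8≡21, 38^16≡46, 38^32≡62, 38^64≡52, 38^128≡18, 38^256≡8, 38^512≡64.
Since 649 = 1 + 8 + 128 + 512 in binary, 38^649 ≡ 38·21·18·64 ≡ 52 (mod 79).

52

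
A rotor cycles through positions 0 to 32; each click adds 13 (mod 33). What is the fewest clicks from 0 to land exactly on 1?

28

13·28 = 364 = 11·33 + 1, so 13⁻¹ ≡ 28 (mod 33).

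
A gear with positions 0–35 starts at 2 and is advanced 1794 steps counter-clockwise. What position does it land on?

8

1794 mod 36 = 30 (since 49·36 = 1764).
(2 − 30) mod 36 = 8.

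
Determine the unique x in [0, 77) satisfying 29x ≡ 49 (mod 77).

29⁻¹ ≡ 8 (mod 77) because 29·8 = 232 = 3·77 + 1.
So x ≡ 8·49 = 392 ≡ 7 (mod 77).

7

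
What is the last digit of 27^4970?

The units digit of 27^n cycles with period 4: 7, 9, 3, 1, …
4970 mod 4 = 2, so the last digit matches 7^2 = 9.

9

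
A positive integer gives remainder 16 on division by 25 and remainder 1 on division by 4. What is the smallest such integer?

41

x ≡ 1 (mod 4) gives x ∈ {1, 5, 9, 13, 17, 21, 25, 29, …}.
The first of these with x mod 25 = 16 is 41.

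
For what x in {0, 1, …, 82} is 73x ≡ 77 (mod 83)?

67

73⁻¹ ≡ 58 (mod 83) because 73·58 = 4234 = 51·83 + 1.
So x ≡ 58·77 = 4466 ≡ 67 (mod 83).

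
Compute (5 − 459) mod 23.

6

459 mod 23 = 22 (since 19·23 = 437).
(5 − 22) mod 23 = 6.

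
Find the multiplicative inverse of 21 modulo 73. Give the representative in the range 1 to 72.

73 = 3·21 + 10
21 = 2·10 + 1
10 = 10·1 + 0
Back-substituting gives 21·7 ≡ 1 (mod 73).

7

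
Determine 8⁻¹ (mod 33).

8·29 = 232 = 7·33 + 1, so 8⁻¹ ≡ 29 (mod 33).

29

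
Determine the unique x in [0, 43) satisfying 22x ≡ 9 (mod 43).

18

The inverse of 22 mod 43 is 2 (since 22·2 = 44 ≡ 1).
Multiplying both sides by 2: x ≡ 2·9 = 18 ≡ 18 (mod 43).
Check: 22·18 = 396 = 9·43 + 9.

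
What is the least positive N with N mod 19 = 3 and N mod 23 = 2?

Since 23·5 ≡ 1 (mod 19), take x = 2 + 23·((3−2)·5 mod 19) = 2 + 23·5 = 117.
Check: 117 mod 19 = 3, 117 mod 23 = 2.

117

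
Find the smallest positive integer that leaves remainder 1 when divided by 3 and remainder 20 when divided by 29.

x ≡ 1 (mod 3) gives x ∈ {1, 4, 7, 10, 13, 16, 19, 22, …}.
The first of these with x mod 29 = 20 is 49.

49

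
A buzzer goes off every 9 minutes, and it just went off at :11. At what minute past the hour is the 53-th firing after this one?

53·9 = 477.
477 mod 60 = 57 (since 7·60 = 420).
(11 + 57) mod 60 = 8.

8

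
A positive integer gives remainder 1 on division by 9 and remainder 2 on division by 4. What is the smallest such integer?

10

x ≡ 2 (mod 4) gives x ∈ {2, 6, 10}.
The first of these with x mod 9 = 1 is 10.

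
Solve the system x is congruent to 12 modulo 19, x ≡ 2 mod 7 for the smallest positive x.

x ≡ 2 (mod 7) gives x ∈ {2, 9, 16, 23, 30, 37, 44, 51, …}.
The first of these with x mod 19 = 12 is 107.

107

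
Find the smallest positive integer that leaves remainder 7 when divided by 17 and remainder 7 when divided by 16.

Since 16·16 ≡ 1 (mod 17), take x = 7 + 16·((7−7)·16 mod 17) = 7 + 16·0 = 7.
Check: 7 mod 17 = 7, 7 mod 16 = 7.

7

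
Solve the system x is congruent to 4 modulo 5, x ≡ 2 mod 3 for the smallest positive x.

14

x ≡ 2 (mod 3) gives x ∈ {2, 5, 8, 11, 14}.
The first of these with x mod 5 = 4 is 14.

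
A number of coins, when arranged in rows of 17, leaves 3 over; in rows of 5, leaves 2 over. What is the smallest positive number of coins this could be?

37

x ≡ 2 (mod 5) gives x ∈ {2, 7, 12, 17, 22, 27, 32, 37}.
The first of these with x mod 17 = 3 is 37.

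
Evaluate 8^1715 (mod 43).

42

Successive squares of 8 mod 43: 8^1≡8, 8^2≡21, 8^4≡11, 8^8≡35, 8^16≡21, 8^32≡11, 8^64≡35, 8^128≡21, 8^256≡11, 8^512≡35, 8^1024≡21.
1715 = 1 + 2 + 16 + 32 + 128 + 512 + 1024, so 8^1715 ≡ 8·21·21·11·21·35·21 ≡ 42 (mod 43).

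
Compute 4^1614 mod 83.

40

Successive squares of 4 mod 83: 4^1≡4, 4^2≡16, 4^4≡7, 4^8≡49, 4^16≡77, 4^32≡36, 4^64≡51, 4^128≡28, 4^256≡37, 4^512≡41, 4^1024≡21.
Since 1614 = 2 + 4 + 8 + 64 + 512 + 1024 in binary, 4^1614 ≡ 16·7·49·51·41·21 ≡ 40 (mod 83).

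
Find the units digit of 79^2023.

Last digits of 9^n: 9, 1 (period 2).
2023 mod 2 = 1, so the last digit matches 9^1 = 9.

9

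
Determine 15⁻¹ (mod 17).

17 = 1·15 + 2
15 = 7·2 + 1
2 = 2·1 + 0
Back-substituting gives 15·8 ≡ 1 (mod 17).

8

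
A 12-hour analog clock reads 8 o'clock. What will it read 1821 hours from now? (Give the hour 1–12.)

5

Dividing 1821 by 12 gives quotient 151 and remainder 9.
8 + 9 → 5 on a 12-hour dial.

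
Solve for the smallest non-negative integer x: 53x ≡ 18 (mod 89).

53⁻¹ ≡ 42 (mod 89) because 53·42 = 2226 = 25·89 + 1.
Multiplying both sides by 42: x ≡ 42·18 = 756 ≡ 44 (mod 89).
Check: 53·44 = 2332 = 26·89 + 18.

44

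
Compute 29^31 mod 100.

By repeated squaring mod 100: 29^1≡29, 29^2≡41, 29^4≡81, 29^8≡61, 29^16≡21.
Since 31 = 1 + 2 + 4 + 8 + 16 in binary, 29^31 ≡ 29·41·81·61·21 ≡ 29 (mod 100).

29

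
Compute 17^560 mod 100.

Successive squares of 17 mod 100: 17^1≡17, 17^2≡89, 17^4≡21, 17^8≡41, 17^16≡81, 17^32≡61, 17^64≡21, 17^128≡41, 17^256≡81, 17^512≡61.
560 = 16 + 32 + 512, so 17^560 ≡ 81·61·61 ≡ 1 (mod 100).

1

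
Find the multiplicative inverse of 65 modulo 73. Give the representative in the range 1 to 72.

73 = 1·65 + 8
65 = 8·8 + 1
8 = 8·1 + 0
Back-substituting gives 65·9 ≡ 1 (mod 73).

9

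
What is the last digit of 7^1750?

Last digits of 7^n: 7, 9, 3, 1 (period 4).
1750 leaves remainder 2 on division by 4, so 7^1750 ends in 9.

9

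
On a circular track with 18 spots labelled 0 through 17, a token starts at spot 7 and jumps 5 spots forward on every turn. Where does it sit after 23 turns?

14

23·5 = 115.
115 mod 18 = 7 (since 6·18 = 108).
(7 + 7) mod 18 = 14.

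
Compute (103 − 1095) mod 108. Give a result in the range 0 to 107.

Dividing 1095 by 108 gives quotient 10 and remainder 15.
(103 − 15) mod 108 = 88.

88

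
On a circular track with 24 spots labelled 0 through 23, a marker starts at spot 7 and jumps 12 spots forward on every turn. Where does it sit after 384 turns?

384·12 = 4608.
4608 mod 24 = 0 (since 192·24 = 4608).
(7 + 0) mod 24 = 7.

7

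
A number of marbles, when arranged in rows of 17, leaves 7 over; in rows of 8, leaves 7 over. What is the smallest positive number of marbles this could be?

Since 8·15 ≡ 1 (mod 17), take x = 7 + 8·((7−7)·15 mod 17) = 7 + 8·0 = 7.
Check: 7 mod 17 = 7, 7 mod 8 = 7.

7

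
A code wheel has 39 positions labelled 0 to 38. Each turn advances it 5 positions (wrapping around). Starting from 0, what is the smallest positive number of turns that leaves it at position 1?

8

39 = 7·5 + 4
5 = 1·4 + 1
4 = 4·1 + 0
Back-substituting gives 5·8 ≡ 1 (mod 39).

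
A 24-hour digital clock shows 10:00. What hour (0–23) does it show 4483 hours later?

4483 − 186·24 = 19, so 4483 ≡ 19 (mod 24).
(10 + 19) mod 24 = 5.

5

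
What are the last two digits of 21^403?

Square-and-reduce mod 100: 21^1≡21, 21^2≡41, 21^4≡81, 21^8≡61, 21^16≡21, 21^32≡41, 21^64≡81, 21^128≡61, 21^256≡21.
403 = 1 + 2 + 16 + 128 + 256, so 21^403 ≡ 21·41·21·61·21 ≡ 61 (mod 100).

61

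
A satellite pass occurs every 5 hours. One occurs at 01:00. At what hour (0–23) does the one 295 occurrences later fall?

295·5 = 1475.
Dividing 1475 by 24 gives quotient 61 and remainder 11.
(1 + 11) mod 24 = 12.

12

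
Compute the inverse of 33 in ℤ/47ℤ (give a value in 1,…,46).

10

47 = 1·33 + 14
33 = 2·14 + 5
14 = 2·5 + 4
5 = 1·4 + 1
4 = 4·1 + 0
Back-substituting gives 33·10 ≡ 1 (mod 47).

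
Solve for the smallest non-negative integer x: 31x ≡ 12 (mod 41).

7

31⁻¹ ≡ 4 (mod 41) because 31·4 = 124 = 3·41 + 1.
So x ≡ 4·12 = 48 ≡ 7 (mod 41).
Check: 31·7 = 217 = 5·41 + 12.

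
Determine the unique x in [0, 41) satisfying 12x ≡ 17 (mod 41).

12⁻¹ ≡ 24 (mod 41) because 12·24 = 288 = 7·41 + 1.
Multiplying both sides by 24: x ≡ 24·17 = 408 ≡ 39 (mod 41).
Check: 12·39 = 468 = 11·41 + 17.

39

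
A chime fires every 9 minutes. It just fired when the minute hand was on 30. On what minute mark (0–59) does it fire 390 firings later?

390·9 = 3510.
3510 mod 60 = 30 (since 58·60 = 3480).
(30 + 30) mod 60 = 0.

0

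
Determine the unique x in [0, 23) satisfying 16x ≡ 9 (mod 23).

16⁻¹ ≡ 13 (mod 23) because 16·13 = 208 = 9·23 + 1.
Multiplying both sides by 13: x ≡ 13·9 = 117 ≡ 2 (mod 23).

2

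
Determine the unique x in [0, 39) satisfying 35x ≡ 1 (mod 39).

35⁻¹ ≡ 29 (mod 39) because 35·29 = 1015 = 26·39 + 1.
So x ≡ 29·1 = 29 ≡ 29 (mod 39).
Check: 35·29 = 1015 = 26·39 + 1.

29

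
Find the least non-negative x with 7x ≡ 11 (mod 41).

25

7⁻¹ ≡ 6 (mod 41) because 7·6 = 42 = 1·41 + 1.
So x ≡ 6·11 = 66 ≡ 25 (mod 41).
Check: 7·25 = 175 = 4·41 + 11.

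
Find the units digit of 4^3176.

Powers of 4 mod 10 repeat with period 2: 4, 6.
3176 leaves remainder 0 on division by 2, so 4^3176 ends in 6.

6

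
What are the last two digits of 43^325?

By repeated squaring mod 100: 43^1≡43, 43^2≡49, 43^4≡1, 43^8≡1, 43^16≡1, 43^32≡1, 43^64≡1, 43^128≡1, 43^256≡1.
Since 325 = 1 + 4 + 64 + 256 in binary, 43^325 ≡ 43·1·1·1 ≡ 43 (mod 100).

43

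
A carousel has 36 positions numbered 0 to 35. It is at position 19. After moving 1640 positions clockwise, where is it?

3

Dividing 1640 by 36 gives quotient 45 and remainder 20.
(19 + 20) mod 36 = 3.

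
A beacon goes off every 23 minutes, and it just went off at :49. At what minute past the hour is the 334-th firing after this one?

334·23 = 7682.
Dividing 7682 by 60 gives quotient 128 and remainder 2.
(49 + 2) mod 60 = 51.

51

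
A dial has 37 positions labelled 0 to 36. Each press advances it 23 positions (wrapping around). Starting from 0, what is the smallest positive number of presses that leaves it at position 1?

29

23·29 = 667 = 18·37 + 1, so 23⁻¹ ≡ 29 (mod 37).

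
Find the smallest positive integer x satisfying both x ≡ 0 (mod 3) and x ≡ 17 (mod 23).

Since 23·2 ≡ 1 (mod 3), take x = 17 + 23·((0−17)·2 mod 3) = 17 + 23·2 = 63.
Check: 63 mod 3 = 0, 63 mod 23 = 17.

63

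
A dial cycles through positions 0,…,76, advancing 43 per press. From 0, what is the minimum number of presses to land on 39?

60

The inverse of 43 mod 77 is 43 (since 43·43 = 1849 ≡ 1).
Multiplying both sides by 43: x ≡ 43·39 = 1677 ≡ 60 (mod 77).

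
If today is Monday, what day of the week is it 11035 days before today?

Friday

Dividing 11035 by 7 gives quotient 1576 and remainder 3.
Monday − 3 days → Friday.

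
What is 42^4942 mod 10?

4

Powers of 2 mod 10 repeat with period 4: 2, 4, 8, 6.
4942 leaves remainder 2 on division by 4, so 42^4942 ends in 4.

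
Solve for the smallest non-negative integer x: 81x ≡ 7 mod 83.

38

81⁻¹ ≡ 41 (mod 83) because 81·41 = 3321 = 40·83 + 1.
So x ≡ 41·7 = 287 ≡ 38 (mod 83).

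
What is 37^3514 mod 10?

Powers of 7 mod 10 repeat with period 4: 7, 9, 3, 1.
3514 leaves remainder 2 on division by 4, so 37^3514 ends in 9.

9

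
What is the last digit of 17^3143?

Powers of 7 mod 10 repeat with period 4: 7, 9, 3, 1.
3143 leaves remainder 3 on division by 4, so 17^3143 ends in 3.

3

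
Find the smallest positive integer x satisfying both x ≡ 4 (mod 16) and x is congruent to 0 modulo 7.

84

x ≡ 0 (mod 7) gives x ∈ {0, 7, 14, 21, 28, 35, 42, 49, …}.
The first of these with x mod 16 = 4 is 84.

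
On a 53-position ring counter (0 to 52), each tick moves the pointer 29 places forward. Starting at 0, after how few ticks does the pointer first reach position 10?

29⁻¹ ≡ 11 (mod 53) because 29·11 = 319 = 6·53 + 1.
Multiplying both sides by 11: x ≡ 11·10 = 110 ≡ 4 (mod 53).
Check: 29·4 = 116 = 2·53 + 10.

4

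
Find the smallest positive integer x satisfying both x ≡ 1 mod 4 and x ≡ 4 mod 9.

x ≡ 1 (mod 4) gives x ∈ {1, 5, 9, 13}.
The first of these with x mod 9 = 4 is 13.

13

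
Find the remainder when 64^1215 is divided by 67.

25

Square-and-reduce mod 67: 64^1≡64, 64^2≡9, 64^4≡14, 64^8≡62, 64^16≡25, 64^32≡22, 64^64≡15, 64^128≡24, 64^256≡40, 64^512≡59, 64^1024≡64.
Since 1215 = 1 + 2 + 4 + 8 + 16 + 32 + 128 + 1024 in binary, 64^1215 ≡ 64·9·14·62·25·22·24·64 ≡ 25 (mod 67).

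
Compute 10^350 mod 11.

1

By repeated squaring mod 11: 10^1≡10, 10^2≡1, 10^4≡1, 10^8≡1, 10^16≡1, 10^32≡1, 10^64≡1, 10^128≡1, 10^256≡1.
Since 350 = 2 + 4 + 8 + 16 + 64 + 256 in binary, 10^350 ≡ 1·1·1·1·1·1 ≡ 1 (mod 11).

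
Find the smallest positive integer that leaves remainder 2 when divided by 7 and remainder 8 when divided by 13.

Since 13·6 ≡ 1 (mod 7), take x = 8 + 13·((2−8)·6 mod 7) = 8 + 13·6 = 86.
Check: 86 mod 7 = 2, 86 mod 13 = 8.

86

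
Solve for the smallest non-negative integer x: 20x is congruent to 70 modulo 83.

20⁻¹ ≡ 54 (mod 83) because 20·54 = 1080 = 13·83 + 1.
Multiplying both sides by 54: x ≡ 54·70 = 3780 ≡ 45 (mod 83).

45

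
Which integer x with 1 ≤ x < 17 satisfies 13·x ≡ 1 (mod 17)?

4

17 = 1·13 + 4
13 = 3·4 + 1
4 = 4·1 + 0
Back-substituting gives 13·4 ≡ 1 (mod 17).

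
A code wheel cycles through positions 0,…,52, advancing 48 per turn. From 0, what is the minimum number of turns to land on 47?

48⁻¹ ≡ 21 (mod 53) because 48·21 = 1008 = 19·53 + 1.
Multiplying both sides by 21: x ≡ 21·47 = 987 ≡ 33 (mod 53).

33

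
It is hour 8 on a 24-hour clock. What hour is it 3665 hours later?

1

3665 = 152·24 + 17, so 3665 mod 24 = 17.
(8 + 17) mod 24 = 1.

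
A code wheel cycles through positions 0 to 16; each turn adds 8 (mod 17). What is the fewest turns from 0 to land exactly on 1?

17 = 2·8 + 1
8 = 8·1 + 0
Back-substituting gives 8·15 ≡ 1 (mod 17).

15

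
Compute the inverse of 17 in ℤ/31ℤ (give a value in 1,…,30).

11

31 = 1·17 + 14
17 = 1·14 + 3
14 = 4·3 + 2
3 = 1·2 + 1
2 = 2·1 + 0
Back-substituting gives 17·11 ≡ 1 (mod 31).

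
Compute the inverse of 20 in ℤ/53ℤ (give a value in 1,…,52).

8

53 = 2·20 + 13
20 = 1·13 + 7
13 = 1·7 + 6
7 = 1·6 + 1
6 = 6·1 + 0
Back-substituting gives 20·8 ≡ 1 (mod 53).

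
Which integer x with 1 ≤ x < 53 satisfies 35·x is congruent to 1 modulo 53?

50

35·50 = 1750 = 33·53 + 1, so 35⁻¹ ≡ 50 (mod 53).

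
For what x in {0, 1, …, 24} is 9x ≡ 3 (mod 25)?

The inverse of 9 mod 25 is 14 (since 9·14 = 126 ≡ 1).
So x ≡ 14·3 = 42 ≡ 17 (mod 25).

17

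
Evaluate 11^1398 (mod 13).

12

Successive squares of 11 mod 13: 11^1≡11, 11^2≡4, 11^4≡3, 11^8≡9, 11^16≡3, 11^32≡9, 11^64≡3, 11^128≡9, 11^256≡3, 11^512≡9, 11^1024≡3.
Since 1398 = 2 + 4 + 16 + 32 + 64 + 256 + 1024 in binary, 11^1398 ≡ 4·3·3·9·3·3·3 ≡ 12 (mod 13).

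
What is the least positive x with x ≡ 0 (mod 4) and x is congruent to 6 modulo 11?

28

Since 11·3 ≡ 1 (mod 4), take x = 6 + 11·((0−6)·3 mod 4) = 6 + 11·2 = 28.
Check: 28 mod 4 = 0, 28 mod 11 = 6.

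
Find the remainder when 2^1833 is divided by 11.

By repeated squaring mod 11: 2^1≡2, 2^2≡4, 2^4≡5, 2^8≡3, 2^16≡9, 2^32≡4, 2^64≡5, 2^128≡3, 2^256≡9, 2^512≡4, 2^1024≡5.
Since 1833 = 1 + 8 + 32 + 256 + 512 + 1024 in binary, 2^1833 ≡ 2·3·4·9·4·5 ≡ 8 (mod 11).

8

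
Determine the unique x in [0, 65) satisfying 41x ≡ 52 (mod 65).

The inverse of 41 mod 65 is 46 (since 41·46 = 1886 ≡ 1).
Multiplying both sides by 46: x ≡ 46·52 = 2392 ≡ 52 (mod 65).

52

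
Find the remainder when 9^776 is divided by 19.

5

Successive squares of 9 mod 19: 9^1≡9, 9^2≡5, 9^4≡6, 9^8≡17, 9^16≡4, 9^32≡16, 9^64≡9, 9^128≡5, 9^256≡6, 9^512≡17.
776 = 8 + 256 + 512, so 9^776 ≡ 17·6·17 ≡ 5 (mod 19).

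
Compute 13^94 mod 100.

Square-and-reduce mod 100: 13^1≡13, 13^2≡69, 13^4≡61, 13^8≡21, 13^16≡41, 13^32≡81, 13^64≡61.
94 = 2 + 4 + 8 + 16 + 64, so 13^94 ≡ 69·61·21·41·61 ≡ 89 (mod 100).

89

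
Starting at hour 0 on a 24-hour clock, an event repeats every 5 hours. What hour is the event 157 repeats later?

17

157·5 = 785.
785 = 32·24 + 17, so 785 mod 24 = 17.
(0 + 17) mod 24 = 17.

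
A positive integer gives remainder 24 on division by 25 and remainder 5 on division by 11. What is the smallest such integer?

Since 11·16 ≡ 1 (mod 25), take x = 5 + 11·((24−5)·16 mod 25) = 5 + 11·4 = 49.
Check: 49 mod 25 = 24, 49 mod 11 = 5.

49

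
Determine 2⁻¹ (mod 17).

17 = 8·2 + 1
2 = 2·1 + 0
Back-substituting gives 2·9 ≡ 1 (mod 17).

9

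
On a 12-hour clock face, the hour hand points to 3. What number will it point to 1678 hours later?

1678 − 139·12 = 10, so 1678 ≡ 10 (mod 12).
3 + 10 → 1 on a 12-hour dial.

1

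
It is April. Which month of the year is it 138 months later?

138 = 11·12 + 6, so 138 mod 12 = 6.
April + 6 months → October.

October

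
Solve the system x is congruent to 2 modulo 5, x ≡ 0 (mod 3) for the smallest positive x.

Since 3·2 ≡ 1 (mod 5), take x = 0 + 3·((2−0)·2 mod 5) = 0 + 3·4 = 12.
Check: 12 mod 5 = 2, 12 mod 3 = 0.

12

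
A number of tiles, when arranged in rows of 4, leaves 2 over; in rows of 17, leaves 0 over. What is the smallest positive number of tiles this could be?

Since 17·1 ≡ 1 (mod 4), take x = 0 + 17·((2−0)·1 mod 4) = 0 + 17·2 = 34.
Check: 34 mod 4 = 2, 34 mod 17 = 0.

34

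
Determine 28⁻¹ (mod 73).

28·60 = 1680 = 23·73 + 1, so 28⁻¹ ≡ 60 (mod 73).

60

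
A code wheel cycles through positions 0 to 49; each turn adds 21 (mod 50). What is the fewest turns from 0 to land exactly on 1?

21·31 = 651 = 13·50 + 1, so 21⁻¹ ≡ 31 (mod 50).

31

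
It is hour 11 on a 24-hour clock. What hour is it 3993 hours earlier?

3993 mod 24 = 9 (since 166·24 = 3984).
(11 − 9) mod 24 = 2.

2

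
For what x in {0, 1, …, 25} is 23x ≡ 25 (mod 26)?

The inverse of 23 mod 26 is 17 (since 23·17 = 391 ≡ 1).
Multiplying both sides by 17: x ≡ 17·25 = 425 ≡ 9 (mod 26).

9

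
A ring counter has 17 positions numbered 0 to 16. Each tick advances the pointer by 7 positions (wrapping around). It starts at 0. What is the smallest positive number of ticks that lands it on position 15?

7

The inverse of 7 mod 17 is 5 (since 7·5 = 35 ≡ 1).
So x ≡ 5·15 = 75 ≡ 7 (mod 17).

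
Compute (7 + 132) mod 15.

4

Dividing 132 by 15 gives quotient 8 and remainder 12.
(7 + 12) mod 15 = 4.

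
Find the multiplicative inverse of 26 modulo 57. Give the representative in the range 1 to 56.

11

26·11 = 286 = 5·57 + 1, so 26⁻¹ ≡ 11 (mod 57).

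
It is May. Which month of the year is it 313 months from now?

313 mod 12 = 1 (since 26·12 = 312).
May + 1 month → June.

June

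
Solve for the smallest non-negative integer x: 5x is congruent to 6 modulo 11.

5⁻¹ ≡ 9 (mod 11) because 5·9 = 45 = 4·11 + 1.
So x ≡ 9·6 = 54 ≡ 10 (mod 11).

10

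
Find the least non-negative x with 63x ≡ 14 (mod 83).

63⁻¹ ≡ 29 (mod 83) because 63·29 = 1827 = 22·83 + 1.
Multiplying both sides by 29: x ≡ 29·14 = 406 ≡ 74 (mod 83).

74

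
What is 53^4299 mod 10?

7

Last digits of 3^n: 3, 9, 7, 1 (period 4).
4299 leaves remainder 3 on division by 4, so 53^4299 ends in 7.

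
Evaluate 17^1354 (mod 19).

16

Square-and-reduce mod 19: 17^1≡17, 17^2≡4, 17^4≡16, 17^8≡9, 17^16≡5, 17^32≡6, 17^64≡17, 17^128≡4, 17^256≡16, 17^512≡9, 17^1024≡5.
Since 1354 = 2 + 8 + 64 + 256 + 1024 in binary, 17^1354 ≡ 4·9·17·16·5 ≡ 16 (mod 19).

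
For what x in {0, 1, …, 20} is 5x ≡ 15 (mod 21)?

The inverse of 5 mod 21 is 17 (since 5·17 = 85 ≡ 1).
So x ≡ 17·15 = 255 ≡ 3 (mod 21).
Check: 5·3 = 15 = 0·21 + 15.

3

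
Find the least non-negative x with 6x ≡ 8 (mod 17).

The inverse of 6 mod 17 is 3 (since 6·3 = 18 ≡ 1).
Multiplying both sides by 3: x ≡ 3·8 = 24 ≡ 7 (mod 17).

7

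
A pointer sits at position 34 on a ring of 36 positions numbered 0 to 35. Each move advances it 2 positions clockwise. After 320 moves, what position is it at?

26

320·2 = 640.
Dividing 640 by 36 gives quotient 17 and remainder 28.
(34 + 28) mod 36 = 26.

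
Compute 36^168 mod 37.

Square-and-reduce mod 37: 36^1≡36, 36^2≡1, 36^4≡1, 36^8≡1, 36^16≡1, 36^32≡1, 36^64≡1, 36^128≡1.
Since 168 = 8 + 32 + 128 in binary, 36^168 ≡ 1·1·1 ≡ 1 (mod 37).

1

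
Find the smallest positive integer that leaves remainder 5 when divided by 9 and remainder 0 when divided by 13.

x ≡ 5 (mod 9) gives x ∈ {5, 14, 23, 32, 41, 50, 59, 68, …}.
The first of these with x mod 13 = 0 is 104.

104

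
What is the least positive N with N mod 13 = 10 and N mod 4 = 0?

36

Since 4·10 ≡ 1 (mod 13), take x = 0 + 4·((10−0)·10 mod 13) = 0 + 4·9 = 36.
Check: 36 mod 13 = 10, 36 mod 4 = 0.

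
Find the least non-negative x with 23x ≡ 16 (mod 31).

29

23⁻¹ ≡ 27 (mod 31) because 23·27 = 621 = 20·31 + 1.
Multiplying both sides by 27: x ≡ 27·16 = 432 ≡ 29 (mod 31).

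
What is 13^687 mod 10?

7

Last digits of 3^n: 3, 9, 7, 1 (period 4).
687 mod 4 = 3, so the last digit matches 3^3 = 7.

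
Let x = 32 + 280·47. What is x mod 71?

57

280·47 = 13160.
13160 = 185·71 + 25, so 13160 mod 71 = 25.
(32 + 25) mod 71 = 57.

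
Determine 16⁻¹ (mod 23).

13

23 = 1·16 + 7
16 = 2·7 + 2
7 = 3·2 + 1
2 = 2·1 + 0
Back-substituting gives 16·13 ≡ 1 (mod 23).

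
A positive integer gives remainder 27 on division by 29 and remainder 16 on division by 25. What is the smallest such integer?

x ≡ 16 (mod 25) gives x ∈ {16, 41, 66, 91, 116, 141, 166, 191, …}.
The first of these with x mod 29 = 27 is 491.

491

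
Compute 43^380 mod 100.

Square-and-reduce mod 100: 43^1≡43, 43^2≡49, 43^4≡1, 43^8≡1, 43^16≡1, 43^32≡1, 43^64≡1, 43^128≡1, 43^256≡1.
380 = 4 + 8 + 16 + 32 + 64 + 256, so 43^380 ≡ 1·1·1·1·1·1 ≡ 1 (mod 100).

1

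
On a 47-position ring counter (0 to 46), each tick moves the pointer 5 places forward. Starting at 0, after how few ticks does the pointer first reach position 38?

The inverse of 5 mod 47 is 19 (since 5·19 = 95 ≡ 1).
So x ≡ 19·38 = 722 ≡ 17 (mod 47).

17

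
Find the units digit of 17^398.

Powers of 7 mod 10 repeat with period 4: 7, 9, 3, 1.
398 mod 4 = 2, so the last digit matches 7^2 = 9.

9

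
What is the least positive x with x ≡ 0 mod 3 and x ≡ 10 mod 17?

27

Since 17·2 ≡ 1 (mod 3), take x = 10 + 17·((0−10)·2 mod 3) = 10 + 17·1 = 27.
Check: 27 mod 3 = 0, 27 mod 17 = 10.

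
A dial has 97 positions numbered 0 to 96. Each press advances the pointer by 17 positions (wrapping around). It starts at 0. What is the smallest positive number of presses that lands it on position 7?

86

17⁻¹ ≡ 40 (mod 97) because 17·40 = 680 = 7·97 + 1.
Multiplying both sides by 40: x ≡ 40·7 = 280 ≡ 86 (mod 97).
Check: 17·86 = 1462 = 15·97 + 7.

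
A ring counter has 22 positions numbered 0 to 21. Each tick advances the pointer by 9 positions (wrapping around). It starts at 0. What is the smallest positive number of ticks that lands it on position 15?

The inverse of 9 mod 22 is 5 (since 9·5 = 45 ≡ 1).
So x ≡ 5·15 = 75 ≡ 9 (mod 22).

9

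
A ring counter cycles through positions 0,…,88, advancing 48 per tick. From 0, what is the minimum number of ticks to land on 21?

48⁻¹ ≡ 13 (mod 89) because 48·13 = 624 = 7·89 + 1.
So x ≡ 13·21 = 273 ≡ 6 (mod 89).

6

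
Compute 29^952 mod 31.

Successive squares of 29 mod 31: 29^1≡29, 29^2≡4, 29^4≡16, 29^8≡8, 29^16≡2, 29^32≡4, 29^64≡16, 29^128≡8, 29^256≡2, 29^512≡4.
Since 952 = 8 + 16 + 32 + 128 + 256 + 512 in binary, 29^952 ≡ 8·2·4·8·2·4 ≡ 4 (mod 31).

4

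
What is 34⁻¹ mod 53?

39

34·39 = 1326 = 25·53 + 1, so 34⁻¹ ≡ 39 (mod 53).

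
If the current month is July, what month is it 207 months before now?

April

207 mod 12 = 3 (since 17·12 = 204).
July − 3 months → April.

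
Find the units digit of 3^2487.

The units digit of 3^n cycles with period 4: 3, 9, 7, 1, …
2487 leaves remainder 3 on division by 4, so 3^2487 ends in 7.

7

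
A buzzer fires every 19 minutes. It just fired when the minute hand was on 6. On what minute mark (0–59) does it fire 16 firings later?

10

16·19 = 304.
304 mod 60 = 4 (since 5·60 = 300).
(6 + 4) mod 60 = 10.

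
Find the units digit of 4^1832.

The units digit of 4^n cycles with period 2: 4, 6, …
1832 mod 2 = 0, so the last digit matches 4^2 = 6.

6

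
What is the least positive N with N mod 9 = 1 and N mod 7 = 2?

x ≡ 2 (mod 7) gives x ∈ {2, 9, 16, 23, 30, 37}.
The first of these with x mod 9 = 1 is 37.

37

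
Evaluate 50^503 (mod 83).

80

By repeated squaring mod 83: 50^1≡50, 50^2≡10, 50^4≡17, 50^8≡40, 50^16≡23, 50^32≡31, 50^64≡48, 50^128≡63, 50^256≡68.
503 = 1 + 2 + 4 + 16 + 32 + 64 + 128 + 256, so 50^503 ≡ 50·10·17·23·31·48·63·68 ≡ 80 (mod 83).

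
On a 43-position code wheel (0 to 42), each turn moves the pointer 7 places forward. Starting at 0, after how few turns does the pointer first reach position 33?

17

The inverse of 7 mod 43 is 37 (since 7·37 = 259 ≡ 1).
So x ≡ 37·33 = 1221 ≡ 17 (mod 43).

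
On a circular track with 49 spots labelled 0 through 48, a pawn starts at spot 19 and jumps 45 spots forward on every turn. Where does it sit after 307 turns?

307·45 = 13815.
13815 = 281·49 + 46, so 13815 mod 49 = 46.
(19 + 46) mod 49 = 16.

16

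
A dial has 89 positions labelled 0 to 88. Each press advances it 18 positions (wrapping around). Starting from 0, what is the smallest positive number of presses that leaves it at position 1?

5

18·5 = 90 = 1·89 + 1, so 18⁻¹ ≡ 5 (mod 89).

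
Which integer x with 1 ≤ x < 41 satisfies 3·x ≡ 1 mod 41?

14

3·14 = 42 = 1·41 + 1, so 3⁻¹ ≡ 14 (mod 41).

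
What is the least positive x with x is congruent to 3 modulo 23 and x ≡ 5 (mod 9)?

x ≡ 5 (mod 9) gives x ∈ {5, 14, 23, 32, 41, 50, 59, 68, …}.
The first of these with x mod 23 = 3 is 95.

95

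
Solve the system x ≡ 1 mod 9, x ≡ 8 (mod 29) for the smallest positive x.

37

Since 29·5 ≡ 1 (mod 9), take x = 8 + 29·((1−8)·5 mod 9) = 8 + 29·1 = 37.
Check: 37 mod 9 = 1, 37 mod 29 = 8.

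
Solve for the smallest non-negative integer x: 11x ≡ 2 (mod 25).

The inverse of 11 mod 25 is 16 (since 11·16 = 176 ≡ 1).
So x ≡ 16·2 = 32 ≡ 7 (mod 25).

7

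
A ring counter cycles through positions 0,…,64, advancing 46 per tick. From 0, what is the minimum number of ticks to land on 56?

21

46⁻¹ ≡ 41 (mod 65) because 46·41 = 1886 = 29·65 + 1.
So x ≡ 41·56 = 2296 ≡ 21 (mod 65).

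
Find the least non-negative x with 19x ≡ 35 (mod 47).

The inverse of 19 mod 47 is 5 (since 19·5 = 95 ≡ 1).
Multiplying both sides by 5: x ≡ 5·35 = 175 ≡ 34 (mod 47).

34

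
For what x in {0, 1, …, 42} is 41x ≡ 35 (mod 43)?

4

The inverse of 41 mod 43 is 21 (since 41·21 = 861 ≡ 1).
So x ≡ 21·35 = 735 ≡ 4 (mod 43).
Check: 41·4 = 164 = 3·43 + 35.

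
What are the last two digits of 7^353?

07

By repeated squaring mod 100: 7^1≡7, 7^2≡49, 7^4≡1, 7^8≡1, 7^16≡1, 7^32≡1, 7^64≡1, 7^128≡1, 7^256≡1.
353 = 1 + 32 + 64 + 256, so 7^353 ≡ 7·1·1·1 ≡ 7 (mod 100).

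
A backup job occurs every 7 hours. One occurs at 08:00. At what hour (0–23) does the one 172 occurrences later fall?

12

172·7 = 1204.
1204 − 50·24 = 4, so 1204 ≡ 4 (mod 24).
(8 + 4) mod 24 = 12.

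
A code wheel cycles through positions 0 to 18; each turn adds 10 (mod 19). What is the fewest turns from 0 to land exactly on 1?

2

19 = 1·10 + 9
10 = 1·9 + 1
9 = 9·1 + 0
Back-substituting gives 10·2 ≡ 1 (mod 19).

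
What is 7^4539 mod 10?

Powers of 7 mod 10 repeat with period 4: 7, 9, 3, 1.
4539 mod 4 = 3, so the last digit matches 7^3 = 3.

3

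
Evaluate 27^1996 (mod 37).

Square-and-reduce mod 37: 27^1≡27, 27^2≡26, 27^4≡10, 27^8≡26, 27^16≡10, 27^32≡26, 27^64≡10, 27^128≡26, 27^256≡10, 27^512≡26, 27^1024≡10.
1996 = 4 + 8 + 64 + 128 + 256 + 512 + 1024, so 27^1996 ≡ 10·26·10·26·10·26·10 ≡ 10 (mod 37).

10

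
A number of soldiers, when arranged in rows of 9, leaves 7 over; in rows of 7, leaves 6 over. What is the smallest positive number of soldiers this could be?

34

x ≡ 6 (mod 7) gives x ∈ {6, 13, 20, 27, 34}.
The first of these with x mod 9 = 7 is 34.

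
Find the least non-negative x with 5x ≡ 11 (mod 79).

18

The inverse of 5 mod 79 is 16 (since 5·16 = 80 ≡ 1).
So x ≡ 16·11 = 176 ≡ 18 (mod 79).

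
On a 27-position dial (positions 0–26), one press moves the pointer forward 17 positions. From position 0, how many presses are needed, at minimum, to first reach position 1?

27 = 1·17 + 10
17 = 1·10 + 7
10 = 1·7 + 3
7 = 2·3 + 1
3 = 3·1 + 0
Back-substituting gives 17·8 ≡ 1 (mod 27).

8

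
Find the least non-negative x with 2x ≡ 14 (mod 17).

2⁻¹ ≡ 9 (mod 17) because 2·9 = 18 = 1·17 + 1.
So x ≡ 9·14 = 126 ≡ 7 (mod 17).

7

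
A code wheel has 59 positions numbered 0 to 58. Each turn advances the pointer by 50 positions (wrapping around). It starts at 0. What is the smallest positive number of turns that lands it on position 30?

36

The inverse of 50 mod 59 is 13 (since 50·13 = 650 ≡ 1).
Multiplying both sides by 13: x ≡ 13·30 = 390 ≡ 36 (mod 59).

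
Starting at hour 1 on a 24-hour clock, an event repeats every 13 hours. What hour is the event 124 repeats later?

124·13 = 1612.
1612 mod 24 = 4 (since 67·24 = 1608).
(1 + 4) mod 24 = 5.

5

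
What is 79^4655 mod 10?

Last digits of 9^n: 9, 1 (period 2).
4655 mod 2 = 1, so the last digit matches 9^1 = 9.

9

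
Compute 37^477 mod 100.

By repeated squaring mod 100: 37^1≡37, 37^2≡69, 37^4≡61, 37^8≡21, 37^16≡41, 37^32≡81, 37^64≡61, 37^128≡21, 37^256≡41.
477 = 1 + 4 + 8 + 16 + 64 + 128 + 256, so 37^477 ≡ 37·61·21·41·61·21·41 ≡ 17 (mod 100).

17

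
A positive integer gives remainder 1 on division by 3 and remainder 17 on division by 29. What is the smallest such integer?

x ≡ 1 (mod 3) gives x ∈ {1, 4, 7, 10, 13, 16, 19, 22, …}.
The first of these with x mod 29 = 17 is 46.

46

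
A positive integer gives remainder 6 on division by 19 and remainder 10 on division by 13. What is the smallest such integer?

x ≡ 10 (mod 13) gives x ∈ {10, 23, 36, 49, 62, 75, 88, 101}.
The first of these with x mod 19 = 6 is 101.

101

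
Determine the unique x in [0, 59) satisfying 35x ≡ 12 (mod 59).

29

The inverse of 35 mod 59 is 27 (since 35·27 = 945 ≡ 1).
Multiplying both sides by 27: x ≡ 27·12 = 324 ≡ 29 (mod 59).
Check: 35·29 = 1015 = 17·59 + 12.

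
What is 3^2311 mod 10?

7

Powers of 3 mod 10 repeat with period 4: 3, 9, 7, 1.
2311 mod 4 = 3, so the last digit matches 3^3 = 7.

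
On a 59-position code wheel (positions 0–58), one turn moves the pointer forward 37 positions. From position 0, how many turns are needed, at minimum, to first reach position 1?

8

59 = 1·37 + 22
37 = 1·22 + 15
22 = 1·15 + 7
15 = 2·7 + 1
7 = 7·1 + 0
Back-substituting gives 37·8 ≡ 1 (mod 59).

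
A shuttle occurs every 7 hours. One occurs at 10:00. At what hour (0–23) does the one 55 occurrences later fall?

55·7 = 385.
Dividing 385 by 24 gives quotient 16 and remainder 1.
(10 + 1) mod 24 = 11.

11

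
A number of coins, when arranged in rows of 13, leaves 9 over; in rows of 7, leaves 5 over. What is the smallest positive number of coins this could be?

61

Since 7·2 ≡ 1 (mod 13), take x = 5 + 7·((9−5)·2 mod 13) = 5 + 7·8 = 61.
Check: 61 mod 13 = 9, 61 mod 7 = 5.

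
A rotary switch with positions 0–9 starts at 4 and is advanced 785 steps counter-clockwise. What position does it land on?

9

785 − 78·10 = 5, so 785 ≡ 5 (mod 10).
(4 − 5) mod 10 = 9.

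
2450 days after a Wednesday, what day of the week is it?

2450 = 350·7 + 0, so 2450 mod 7 = 0.
Wednesday + 0 days → Wednesday.

Wednesday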